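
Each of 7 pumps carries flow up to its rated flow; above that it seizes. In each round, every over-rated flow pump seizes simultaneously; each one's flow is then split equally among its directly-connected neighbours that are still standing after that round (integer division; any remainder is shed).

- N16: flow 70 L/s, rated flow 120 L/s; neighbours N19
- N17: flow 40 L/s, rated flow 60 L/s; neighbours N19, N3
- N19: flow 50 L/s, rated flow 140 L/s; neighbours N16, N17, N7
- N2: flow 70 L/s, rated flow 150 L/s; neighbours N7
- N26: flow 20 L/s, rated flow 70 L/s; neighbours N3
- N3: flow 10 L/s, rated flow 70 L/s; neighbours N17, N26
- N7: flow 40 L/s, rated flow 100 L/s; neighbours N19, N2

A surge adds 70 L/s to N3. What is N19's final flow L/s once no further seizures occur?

Round 1 — N3 at 80 > 70. N3 seizes.
  N3 sheds 80 L/s to N17, N26: 40 each.
    N17: 40+40 = 80 > 60
    N26: 20+40 = 60 ≤ 70
Round 2 — N17 seizes.
  N17 sheds 80 L/s to N19: 80 each.
    N19: 50+80 = 130 ≤ 140
No further seizures.

130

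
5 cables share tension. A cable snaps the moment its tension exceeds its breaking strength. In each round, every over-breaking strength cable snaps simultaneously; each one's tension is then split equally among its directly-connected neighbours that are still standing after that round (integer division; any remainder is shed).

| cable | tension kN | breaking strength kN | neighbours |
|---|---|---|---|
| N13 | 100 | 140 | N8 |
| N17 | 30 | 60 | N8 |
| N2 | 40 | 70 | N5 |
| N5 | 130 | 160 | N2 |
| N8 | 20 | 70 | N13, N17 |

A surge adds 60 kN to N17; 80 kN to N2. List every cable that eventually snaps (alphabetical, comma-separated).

N13, N17, N2, N5, N8

Round 1 — N17 at 90 > 60; N2 at 120 > 70. N17, N2 snap.
  N17 sheds 90 kN to N8: 90 each.
    N8: 20+90 = 110 > 70
  N2 sheds 120 kN to N5: 120 each.
    N5: 130+120 = 250 > 160
Round 2 — N5, N8 snap.
  N5 sheds 250 kN: no online neighbours, lost.
  N8 sheds 110 kN to N13: 110 each.
    N13: 100+110 = 210 > 140
Round 3 — N13 snaps.
  N13 sheds 210 kN: no online neighbours, lost.
No further breaks.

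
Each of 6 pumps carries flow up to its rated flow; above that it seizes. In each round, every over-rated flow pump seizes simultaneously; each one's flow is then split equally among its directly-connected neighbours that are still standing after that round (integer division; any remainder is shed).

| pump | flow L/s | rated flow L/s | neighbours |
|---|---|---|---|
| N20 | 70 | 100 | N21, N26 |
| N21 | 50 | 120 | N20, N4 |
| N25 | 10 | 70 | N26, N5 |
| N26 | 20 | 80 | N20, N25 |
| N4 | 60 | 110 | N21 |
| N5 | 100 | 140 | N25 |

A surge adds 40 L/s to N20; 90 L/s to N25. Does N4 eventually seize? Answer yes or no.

no

Round 1 — N20 at 110 > 100; N25 at 100 > 70. N20, N25 seize.
  N20 sheds 110 L/s to N21, N26: 55 each.
    N21: 50+55 = 105 ≤ 120
    N26: 20+55 = 75 ≤ 80
  N25 sheds 100 L/s to N26, N5: 50 each.
    N26: 75+50 = 125 > 80
    N5: 100+50 = 150 > 140
Round 2 — N26, N5 seize.
  N26 sheds 125 L/s: no online neighbours, lost.
  N5 sheds 150 L/s: no online neighbours, lost.
No further seizures.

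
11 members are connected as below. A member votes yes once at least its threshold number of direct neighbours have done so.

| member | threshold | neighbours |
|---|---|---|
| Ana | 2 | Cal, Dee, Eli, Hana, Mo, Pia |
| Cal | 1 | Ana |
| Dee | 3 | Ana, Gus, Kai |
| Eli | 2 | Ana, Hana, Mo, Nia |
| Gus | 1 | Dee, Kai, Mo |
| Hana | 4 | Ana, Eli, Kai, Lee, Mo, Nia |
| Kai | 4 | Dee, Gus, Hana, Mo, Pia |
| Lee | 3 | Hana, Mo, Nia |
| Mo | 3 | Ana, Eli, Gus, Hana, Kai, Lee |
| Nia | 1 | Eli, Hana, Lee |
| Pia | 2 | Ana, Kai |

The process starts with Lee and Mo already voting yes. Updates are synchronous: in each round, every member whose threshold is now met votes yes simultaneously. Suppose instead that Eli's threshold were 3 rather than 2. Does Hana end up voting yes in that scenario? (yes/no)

no

With Eli's threshold at 3:
Round 1 — Lee, Mo vote yes (initial).
Round 2 — checking thresholds:
  Ana: 1 of 6 neighbours < 2, not yet.
  Eli: 1 of 4 neighbours < 3, not yet.
  Gus: 1 of 3 neighbours ≥ 1, votes yes.
  Hana: 2 of 6 neighbours < 4, not yet.
  Kai: 1 of 5 neighbours < 4, not yet.
  Nia: 1 of 3 neighbours ≥ 1, votes yes.
Round 3 — no new yes votes; cascade stops.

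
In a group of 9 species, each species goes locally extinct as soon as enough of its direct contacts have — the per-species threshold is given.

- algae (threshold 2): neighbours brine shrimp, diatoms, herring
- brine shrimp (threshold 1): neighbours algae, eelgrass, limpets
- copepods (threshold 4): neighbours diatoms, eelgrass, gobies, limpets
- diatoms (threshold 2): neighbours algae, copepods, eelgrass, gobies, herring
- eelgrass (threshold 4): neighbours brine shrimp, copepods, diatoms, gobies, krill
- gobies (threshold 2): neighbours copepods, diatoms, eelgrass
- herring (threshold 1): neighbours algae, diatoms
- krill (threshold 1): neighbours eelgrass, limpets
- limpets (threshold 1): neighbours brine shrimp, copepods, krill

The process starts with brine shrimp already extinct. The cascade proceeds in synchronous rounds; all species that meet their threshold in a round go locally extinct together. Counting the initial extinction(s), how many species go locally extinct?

3

Round 1 — brine shrimp goes locally extinct (initial).
Round 2 — checking thresholds:
  algae: 1 of 3 neighbours < 2, not yet.
  eelgrass: 1 of 5 neighbours < 4, not yet.
  limpets: 1 of 3 neighbours ≥ 1, goes locally extinct.
Round 3 — checking thresholds:
  algae: 1 of 3 neighbours < 2, not yet.
  copepods: 1 of 4 neighbours < 4, not yet.
  eelgrass: 1 of 5 neighbours < 4, not yet.
  krill: 1 of 2 neighbours ≥ 1, goes locally extinct.
Round 4 — no new extinctions; cascade stops.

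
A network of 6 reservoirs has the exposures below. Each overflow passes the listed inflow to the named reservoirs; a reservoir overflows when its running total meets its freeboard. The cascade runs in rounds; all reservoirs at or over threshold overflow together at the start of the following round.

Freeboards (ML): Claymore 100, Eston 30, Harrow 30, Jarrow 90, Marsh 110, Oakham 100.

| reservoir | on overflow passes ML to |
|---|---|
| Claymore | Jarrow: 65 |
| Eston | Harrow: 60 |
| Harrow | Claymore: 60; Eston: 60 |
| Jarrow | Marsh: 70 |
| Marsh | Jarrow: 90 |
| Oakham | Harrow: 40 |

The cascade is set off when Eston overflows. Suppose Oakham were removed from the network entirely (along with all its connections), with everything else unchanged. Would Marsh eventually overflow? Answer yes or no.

no

With Oakham removed:
Round 1 — Eston overflows (initial).
  Harrow: +60 → 60 ≥ 30
Round 2 — Harrow overflows.
  Claymore: +60 → 60 < 100
No further overflows.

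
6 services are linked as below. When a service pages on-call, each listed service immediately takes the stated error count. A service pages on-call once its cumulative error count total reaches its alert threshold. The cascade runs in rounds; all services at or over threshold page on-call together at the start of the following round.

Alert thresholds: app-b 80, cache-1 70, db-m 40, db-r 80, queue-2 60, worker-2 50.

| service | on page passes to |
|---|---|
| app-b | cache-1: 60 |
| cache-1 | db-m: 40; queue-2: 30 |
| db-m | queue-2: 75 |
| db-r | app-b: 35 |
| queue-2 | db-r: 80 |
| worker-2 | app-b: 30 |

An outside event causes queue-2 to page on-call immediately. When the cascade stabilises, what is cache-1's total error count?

Round 1 — queue-2 pages on-call (initial).
  db-r: +80 → 80 ≥ 80
Round 2 — db-r pages on-call.
  app-b: +35 → 35 < 80
No further pages.

0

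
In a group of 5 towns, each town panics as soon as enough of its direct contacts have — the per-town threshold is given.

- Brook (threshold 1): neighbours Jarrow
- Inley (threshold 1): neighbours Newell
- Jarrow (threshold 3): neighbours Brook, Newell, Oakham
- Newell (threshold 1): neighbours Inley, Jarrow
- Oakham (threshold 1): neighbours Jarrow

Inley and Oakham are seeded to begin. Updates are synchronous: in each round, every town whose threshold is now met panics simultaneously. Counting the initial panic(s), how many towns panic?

Round 1 — Inley, Oakham panic (initial).
Round 2 — checking thresholds:
  Jarrow: 1 of 3 neighbours < 3, holds.
  Newell: 1 of 2 neighbours ≥ 1, panics.
Round 3 — no new panics; cascade stops.

3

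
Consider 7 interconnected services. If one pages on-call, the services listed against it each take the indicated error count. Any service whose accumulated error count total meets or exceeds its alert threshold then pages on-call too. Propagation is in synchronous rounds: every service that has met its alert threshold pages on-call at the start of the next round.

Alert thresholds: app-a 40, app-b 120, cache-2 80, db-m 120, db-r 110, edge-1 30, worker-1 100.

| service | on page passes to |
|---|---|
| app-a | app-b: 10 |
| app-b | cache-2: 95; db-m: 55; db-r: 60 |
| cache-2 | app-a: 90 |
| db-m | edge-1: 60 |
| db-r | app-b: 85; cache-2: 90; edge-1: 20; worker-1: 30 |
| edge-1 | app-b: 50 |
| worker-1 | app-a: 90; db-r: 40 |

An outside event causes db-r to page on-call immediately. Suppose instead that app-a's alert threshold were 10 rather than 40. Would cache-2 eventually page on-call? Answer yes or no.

With app-a's alert threshold at 10:
Round 1 — db-r pages on-call (initial).
  app-b: +85 → 85 < 120
  cache-2: +90 → 90 ≥ 80
  edge-1: +20 → 20 < 30
  worker-1: +30 → 30 < 100
Round 2 — cache-2 pages on-call.
  app-a: +90 → 90 ≥ 10
Round 3 — app-a pages on-call.
  app-b: +10 → 95 < 120
No further pages.

yes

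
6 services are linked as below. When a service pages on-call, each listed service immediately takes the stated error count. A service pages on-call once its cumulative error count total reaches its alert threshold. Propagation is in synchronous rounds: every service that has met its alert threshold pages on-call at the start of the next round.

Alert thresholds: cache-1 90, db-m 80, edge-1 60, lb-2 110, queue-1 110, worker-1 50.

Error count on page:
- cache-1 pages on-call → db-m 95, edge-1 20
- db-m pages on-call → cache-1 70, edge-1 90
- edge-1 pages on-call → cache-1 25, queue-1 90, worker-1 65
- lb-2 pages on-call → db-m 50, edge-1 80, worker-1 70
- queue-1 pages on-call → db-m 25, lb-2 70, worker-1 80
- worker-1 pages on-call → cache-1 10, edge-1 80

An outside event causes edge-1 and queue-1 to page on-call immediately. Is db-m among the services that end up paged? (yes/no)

no

Round 1 — edge-1, queue-1 page on-call (initial).
  cache-1: +25 → 25 < 90
  db-m: +25 → 25 < 80
  lb-2: +70 → 70 < 110
  worker-1: +65+80 → 145 ≥ 50
Round 2 — worker-1 pages on-call.
  cache-1: +10 → 35 < 90
No further pages.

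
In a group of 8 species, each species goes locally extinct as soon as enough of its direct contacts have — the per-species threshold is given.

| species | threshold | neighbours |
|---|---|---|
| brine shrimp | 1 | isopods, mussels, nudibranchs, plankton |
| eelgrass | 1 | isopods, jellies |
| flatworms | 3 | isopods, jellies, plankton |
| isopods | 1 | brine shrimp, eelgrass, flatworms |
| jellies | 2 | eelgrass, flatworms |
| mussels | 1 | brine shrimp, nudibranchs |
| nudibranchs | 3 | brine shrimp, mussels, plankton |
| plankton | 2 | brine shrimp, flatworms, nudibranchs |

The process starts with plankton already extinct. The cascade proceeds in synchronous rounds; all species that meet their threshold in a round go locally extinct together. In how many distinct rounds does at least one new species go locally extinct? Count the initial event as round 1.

4

Round 1 — plankton goes locally extinct (initial).
Round 2 — checking thresholds:
  brine shrimp: 1 of 4 neighbours ≥ 1, goes locally extinct.
  flatworms: 1 of 3 neighbours < 3, below threshold.
  nudibranchs: 1 of 3 neighbours < 3, below threshold.
Round 3 — checking thresholds:
  flatworms: 1 of 3 neighbours < 3, below threshold.
  isopods: 1 of 3 neighbours ≥ 1, goes locally extinct.
  mussels: 1 of 2 neighbours ≥ 1, goes locally extinct.
  nudibranchs: 2 of 3 neighbours < 3, below threshold.
Round 4 — checking thresholds:
  eelgrass: 1 of 2 neighbours ≥ 1, goes locally extinct.
  flatworms: 2 of 3 neighbours < 3, below threshold.
  nudibranchs: 3 of 3 neighbours ≥ 3, goes locally extinct.
Round 5 — no new extinctions; cascade stops.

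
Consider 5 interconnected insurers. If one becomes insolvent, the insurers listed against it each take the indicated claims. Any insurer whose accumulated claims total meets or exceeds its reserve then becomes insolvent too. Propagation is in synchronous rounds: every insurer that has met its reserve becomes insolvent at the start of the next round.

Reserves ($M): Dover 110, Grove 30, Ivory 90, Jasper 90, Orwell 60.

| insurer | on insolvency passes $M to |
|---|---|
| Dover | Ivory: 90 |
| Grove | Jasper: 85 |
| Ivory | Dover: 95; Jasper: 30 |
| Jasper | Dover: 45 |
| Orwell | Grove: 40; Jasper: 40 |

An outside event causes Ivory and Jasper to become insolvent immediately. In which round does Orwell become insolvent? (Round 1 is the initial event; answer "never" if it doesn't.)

never

Round 1 — Ivory, Jasper become insolvent (initial).
  Dover: +95+45 → 140 ≥ 110
Round 2 — Dover becomes insolvent.
No further insolvencies.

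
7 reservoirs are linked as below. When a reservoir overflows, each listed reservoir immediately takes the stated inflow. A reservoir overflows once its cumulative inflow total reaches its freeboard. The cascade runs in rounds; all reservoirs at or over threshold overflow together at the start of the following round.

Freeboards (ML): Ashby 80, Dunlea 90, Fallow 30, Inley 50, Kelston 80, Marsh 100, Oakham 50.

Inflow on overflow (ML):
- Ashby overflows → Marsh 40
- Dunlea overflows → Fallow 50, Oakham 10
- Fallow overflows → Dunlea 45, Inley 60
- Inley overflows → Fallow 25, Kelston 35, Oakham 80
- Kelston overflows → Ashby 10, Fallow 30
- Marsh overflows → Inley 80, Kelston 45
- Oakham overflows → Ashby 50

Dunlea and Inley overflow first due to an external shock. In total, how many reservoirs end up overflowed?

Round 1 — Dunlea, Inley overflow (initial).
  Fallow: +50+25 → 75 ≥ 30
  Kelston: +35 → 35 < 80
  Oakham: +10+80 → 90 ≥ 50
Round 2 — Fallow, Oakham overflow.
  Ashby: +50 → 50 < 80
No further overflows.

4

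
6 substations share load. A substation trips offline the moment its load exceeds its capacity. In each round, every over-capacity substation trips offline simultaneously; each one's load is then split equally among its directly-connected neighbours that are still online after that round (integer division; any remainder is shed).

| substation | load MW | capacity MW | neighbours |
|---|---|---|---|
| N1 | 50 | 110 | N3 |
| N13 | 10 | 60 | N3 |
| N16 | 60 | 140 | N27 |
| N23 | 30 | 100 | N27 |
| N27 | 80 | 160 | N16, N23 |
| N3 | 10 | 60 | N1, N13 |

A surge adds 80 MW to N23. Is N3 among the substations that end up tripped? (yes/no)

no

Round 1 — N23 at 110 > 100. N23 trips offline.
  N23 sheds 110 MW to N27: 110 each.
    N27: 80+110 = 190 > 160
Round 2 — N27 trips offline.
  N27 sheds 190 MW to N16: 190 each.
    N16: 60+190 = 250 > 140
Round 3 — N16 trips offline.
  N16 sheds 250 MW: no online neighbours, lost.
No further trips.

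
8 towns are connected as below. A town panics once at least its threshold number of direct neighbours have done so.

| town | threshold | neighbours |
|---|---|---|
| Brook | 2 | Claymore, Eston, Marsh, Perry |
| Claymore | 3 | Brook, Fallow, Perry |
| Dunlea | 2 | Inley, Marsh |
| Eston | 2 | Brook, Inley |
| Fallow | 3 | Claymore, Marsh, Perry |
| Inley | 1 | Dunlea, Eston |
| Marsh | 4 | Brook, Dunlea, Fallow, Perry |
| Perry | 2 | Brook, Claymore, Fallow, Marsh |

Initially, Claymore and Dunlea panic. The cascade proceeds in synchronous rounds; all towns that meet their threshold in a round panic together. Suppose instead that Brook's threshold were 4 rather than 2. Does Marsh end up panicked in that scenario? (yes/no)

With Brook's threshold at 4:
Round 1 — Claymore, Dunlea panic (initial).
Round 2 — checking thresholds:
  Brook: 1 of 4 neighbours < 4, below threshold.
  Fallow: 1 of 3 neighbours < 3, below threshold.
  Inley: 1 of 2 neighbours ≥ 1, panics.
  Marsh: 1 of 4 neighbours < 4, below threshold.
  Perry: 1 of 4 neighbours < 2, below threshold.
Round 3 — no new panics; cascade stops.

no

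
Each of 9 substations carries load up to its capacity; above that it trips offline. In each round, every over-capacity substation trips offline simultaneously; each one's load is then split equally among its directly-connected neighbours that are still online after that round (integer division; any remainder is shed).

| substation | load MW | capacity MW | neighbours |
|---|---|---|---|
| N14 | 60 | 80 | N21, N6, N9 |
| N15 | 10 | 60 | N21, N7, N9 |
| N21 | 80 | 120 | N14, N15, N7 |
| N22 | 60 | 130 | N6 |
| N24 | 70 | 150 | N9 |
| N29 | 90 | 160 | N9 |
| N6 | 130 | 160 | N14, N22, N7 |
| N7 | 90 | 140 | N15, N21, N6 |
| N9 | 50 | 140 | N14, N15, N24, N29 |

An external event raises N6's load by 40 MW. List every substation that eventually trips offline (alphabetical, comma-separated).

N14, N15, N21, N24, N29, N6, N7, N9

Round 1 — N6 at 170 > 160. N6 trips offline.
  N6 sheds 170 MW to N14, N22, N7: 56 each (2 lost).
    N14: 60+56 = 116 > 80
    N22: 60+56 = 116 ≤ 130
    N7: 90+56 = 146 > 140
Round 2 — N14, N7 trip offline.
  N14 sheds 116 MW to N21, N9: 58 each.
    N21: 80+58 = 138 > 120
    N9: 50+58 = 108 ≤ 140
  N7 sheds 146 MW to N15, N21: 73 each.
    N15: 10+73 = 83 > 60
    N21: 138+73 = 211 > 120
Round 3 — N15, N21 trip offline.
  N15 sheds 83 MW to N9: 83 each.
    N9: 108+83 = 191 > 140
  N21 sheds 211 MW: no online neighbours, lost.
Round 4 — N9 trips offline.
  N9 sheds 191 MW to N24, N29: 95 each (1 lost).
    N24: 70+95 = 165 > 150
    N29: 90+95 = 185 > 160
Round 5 — N24, N29 trip offline.
  N24 sheds 165 MW: no online neighbours, lost.
  N29 sheds 185 MW: no online neighbours, lost.
No further trips.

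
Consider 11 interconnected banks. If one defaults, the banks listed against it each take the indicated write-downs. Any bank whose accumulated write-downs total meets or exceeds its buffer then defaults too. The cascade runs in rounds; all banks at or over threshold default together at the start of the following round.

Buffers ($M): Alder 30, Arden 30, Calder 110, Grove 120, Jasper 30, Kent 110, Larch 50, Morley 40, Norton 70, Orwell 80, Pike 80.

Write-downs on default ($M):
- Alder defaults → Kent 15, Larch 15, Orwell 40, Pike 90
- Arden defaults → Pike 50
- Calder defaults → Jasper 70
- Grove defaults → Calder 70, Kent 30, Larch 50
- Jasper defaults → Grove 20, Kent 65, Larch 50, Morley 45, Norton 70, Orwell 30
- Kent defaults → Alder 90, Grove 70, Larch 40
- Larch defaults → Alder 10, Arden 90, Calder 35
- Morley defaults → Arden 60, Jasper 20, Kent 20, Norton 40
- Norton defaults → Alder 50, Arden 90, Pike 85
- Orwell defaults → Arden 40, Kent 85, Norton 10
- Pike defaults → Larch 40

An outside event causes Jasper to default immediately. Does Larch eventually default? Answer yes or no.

Round 1 — Jasper defaults (initial).
  Grove: +20 → 20 < 120
  Kent: +65 → 65 < 110
  Larch: +50 → 50 ≥ 50
  Morley: +45 → 45 ≥ 40
  Norton: +70 → 70 ≥ 70
  Orwell: +30 → 30 < 80
Round 2 — Larch, Morley, Norton default.
  Alder: +10+50 → 60 ≥ 30
  Arden: +90+60+90 → 240 ≥ 30
  Calder: +35 → 35 < 110
  Kent: +20 → 85 < 110
  Pike: +85 → 85 ≥ 80
Round 3 — Alder, Arden, Pike default.
  Kent: +15 → 100 < 110
  Orwell: +40 → 70 < 80
No further defaults.

yes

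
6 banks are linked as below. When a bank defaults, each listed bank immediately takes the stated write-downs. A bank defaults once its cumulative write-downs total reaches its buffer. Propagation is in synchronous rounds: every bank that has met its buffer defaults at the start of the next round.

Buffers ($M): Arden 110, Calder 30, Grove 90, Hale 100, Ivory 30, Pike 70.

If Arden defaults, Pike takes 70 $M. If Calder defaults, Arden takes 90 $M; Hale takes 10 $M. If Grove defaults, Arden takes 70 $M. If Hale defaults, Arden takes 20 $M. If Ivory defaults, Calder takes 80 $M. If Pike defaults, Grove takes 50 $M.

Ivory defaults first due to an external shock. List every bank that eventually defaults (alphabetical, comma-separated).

Calder, Ivory

Round 1 — Ivory defaults (initial).
  Calder: +80 → 80 ≥ 30
Round 2 — Calder defaults.
  Arden: +90 → 90 < 110
  Hale: +10 → 10 < 100
No further defaults.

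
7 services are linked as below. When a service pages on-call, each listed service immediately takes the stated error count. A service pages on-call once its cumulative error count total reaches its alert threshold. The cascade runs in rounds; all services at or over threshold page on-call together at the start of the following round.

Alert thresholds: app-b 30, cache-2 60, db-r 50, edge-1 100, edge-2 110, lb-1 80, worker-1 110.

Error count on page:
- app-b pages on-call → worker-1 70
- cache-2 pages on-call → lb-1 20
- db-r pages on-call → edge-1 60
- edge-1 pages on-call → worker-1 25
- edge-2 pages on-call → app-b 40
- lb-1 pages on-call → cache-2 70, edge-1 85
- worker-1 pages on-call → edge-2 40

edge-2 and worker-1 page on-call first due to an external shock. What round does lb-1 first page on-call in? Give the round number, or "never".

Round 1 — edge-2, worker-1 page on-call (initial).
  app-b: +40 → 40 ≥ 30
Round 2 — app-b pages on-call.
No further pages.

never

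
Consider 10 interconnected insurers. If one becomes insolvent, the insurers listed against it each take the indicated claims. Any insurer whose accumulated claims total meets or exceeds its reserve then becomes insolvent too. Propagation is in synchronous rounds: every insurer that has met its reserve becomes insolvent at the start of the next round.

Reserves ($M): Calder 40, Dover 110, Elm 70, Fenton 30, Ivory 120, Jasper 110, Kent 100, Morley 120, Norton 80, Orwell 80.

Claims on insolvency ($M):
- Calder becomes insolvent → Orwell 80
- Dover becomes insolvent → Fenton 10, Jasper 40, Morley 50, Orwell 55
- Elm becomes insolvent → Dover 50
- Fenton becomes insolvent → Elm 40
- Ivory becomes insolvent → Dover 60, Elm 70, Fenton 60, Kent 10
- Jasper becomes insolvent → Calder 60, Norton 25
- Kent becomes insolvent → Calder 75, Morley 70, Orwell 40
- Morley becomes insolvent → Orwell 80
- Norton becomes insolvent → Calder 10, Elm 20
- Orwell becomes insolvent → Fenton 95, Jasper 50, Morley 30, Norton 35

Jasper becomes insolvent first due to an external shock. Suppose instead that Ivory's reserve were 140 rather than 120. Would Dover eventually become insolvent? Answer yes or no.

With Ivory's reserve at 140:
Round 1 — Jasper becomes insolvent (initial).
  Calder: +60 → 60 ≥ 40
  Norton: +25 → 25 < 80
Round 2 — Calder becomes insolvent.
  Orwell: +80 → 80 ≥ 80
Round 3 — Orwell becomes insolvent.
  Fenton: +95 → 95 ≥ 30
  Morley: +30 → 30 < 120
  Norton: +35 → 60 < 80
Round 4 — Fenton becomes insolvent.
  Elm: +40 → 40 < 70
No further insolvencies.

no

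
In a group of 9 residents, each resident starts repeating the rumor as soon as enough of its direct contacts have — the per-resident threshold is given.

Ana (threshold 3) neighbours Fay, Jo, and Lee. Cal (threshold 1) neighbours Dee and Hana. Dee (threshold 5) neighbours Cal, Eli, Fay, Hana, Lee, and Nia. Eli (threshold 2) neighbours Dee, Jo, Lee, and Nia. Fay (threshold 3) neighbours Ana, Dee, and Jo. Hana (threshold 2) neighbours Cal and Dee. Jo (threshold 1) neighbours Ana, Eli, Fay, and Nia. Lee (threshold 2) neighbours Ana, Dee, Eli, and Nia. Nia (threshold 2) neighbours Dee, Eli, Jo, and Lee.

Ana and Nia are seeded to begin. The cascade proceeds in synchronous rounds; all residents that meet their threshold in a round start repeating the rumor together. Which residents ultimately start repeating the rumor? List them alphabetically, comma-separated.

Round 1 — Ana, Nia start repeating the rumor (initial).
Round 2 — checking thresholds:
  Dee: 1 of 6 neighbours < 5, holds.
  Eli: 1 of 4 neighbours < 2, holds.
  Fay: 1 of 3 neighbours < 3, holds.
  Jo: 2 of 4 neighbours ≥ 1, starts repeating the rumor.
  Lee: 2 of 4 neighbours ≥ 2, starts repeating the rumor.
Round 3 — checking thresholds:
  Dee: 2 of 6 neighbours < 5, holds.
  Eli: 3 of 4 neighbours ≥ 2, starts repeating the rumor.
  Fay: 2 of 3 neighbours < 3, holds.
Round 4 — no new spreads; cascade stops.

Ana, Eli, Jo, Lee, Nia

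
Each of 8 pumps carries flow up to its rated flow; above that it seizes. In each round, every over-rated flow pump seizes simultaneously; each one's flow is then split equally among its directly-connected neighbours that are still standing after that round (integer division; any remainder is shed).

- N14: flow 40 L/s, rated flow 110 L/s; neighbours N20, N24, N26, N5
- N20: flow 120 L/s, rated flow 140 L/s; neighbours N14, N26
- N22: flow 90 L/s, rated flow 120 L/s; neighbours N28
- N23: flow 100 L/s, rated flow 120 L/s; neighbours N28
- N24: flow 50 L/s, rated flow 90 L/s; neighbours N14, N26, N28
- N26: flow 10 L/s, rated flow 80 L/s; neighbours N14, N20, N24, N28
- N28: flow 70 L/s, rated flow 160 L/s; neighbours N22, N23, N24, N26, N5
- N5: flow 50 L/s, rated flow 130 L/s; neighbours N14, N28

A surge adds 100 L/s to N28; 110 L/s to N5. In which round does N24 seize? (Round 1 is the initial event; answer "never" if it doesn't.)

2

Round 1 — N28 at 170 > 160; N5 at 160 > 130. N28, N5 seize.
  N28 sheds 170 L/s to N22, N23, N24, N26: 42 each (2 lost).
    N22: 90+42 = 132 > 120
    N23: 100+42 = 142 > 120
    N24: 50+42 = 92 > 90
    N26: 10+42 = 52 ≤ 80
  N5 sheds 160 L/s to N14: 160 each.
    N14: 40+160 = 200 > 110
Round 2 — N14, N22, N23, N24 seize.
  N14 sheds 200 L/s to N20, N26: 100 each.
    N20: 120+100 = 220 > 140
    N26: 52+100 = 152 > 80
  N22 sheds 132 L/s: no online neighbours, lost.
  N23 sheds 142 L/s: no online neighbours, lost.
  N24 sheds 92 L/s to N26: 92 each.
    N26: 152+92 = 244 > 80
Round 3 — N20, N26 seize.
  N20 sheds 220 L/s: no online neighbours, lost.
  N26 sheds 244 L/s: no online neighbours, lost.
No further seizures.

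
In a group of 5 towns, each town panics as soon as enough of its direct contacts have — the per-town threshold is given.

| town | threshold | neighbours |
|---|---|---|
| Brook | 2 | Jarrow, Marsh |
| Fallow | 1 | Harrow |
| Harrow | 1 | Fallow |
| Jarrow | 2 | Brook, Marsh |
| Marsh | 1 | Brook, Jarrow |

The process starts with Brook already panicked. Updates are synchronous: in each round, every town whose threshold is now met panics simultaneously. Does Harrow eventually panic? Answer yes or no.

no

Round 1 — Brook panics (initial).
Round 2 — checking thresholds:
  Jarrow: 1 of 2 neighbours < 2, below threshold.
  Marsh: 1 of 2 neighbours ≥ 1, panics.
Round 3 — checking thresholds:
  Jarrow: 2 of 2 neighbours ≥ 2, panics.
Round 4 — no new panics; cascade stops.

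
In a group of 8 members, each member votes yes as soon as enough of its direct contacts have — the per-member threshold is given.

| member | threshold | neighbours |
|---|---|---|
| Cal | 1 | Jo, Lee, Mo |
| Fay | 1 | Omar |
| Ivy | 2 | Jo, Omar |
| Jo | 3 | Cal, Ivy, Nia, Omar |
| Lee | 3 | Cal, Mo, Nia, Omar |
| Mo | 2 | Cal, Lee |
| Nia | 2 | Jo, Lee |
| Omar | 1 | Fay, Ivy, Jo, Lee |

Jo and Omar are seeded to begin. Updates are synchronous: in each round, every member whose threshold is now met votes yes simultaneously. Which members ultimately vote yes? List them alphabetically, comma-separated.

Round 1 — Jo, Omar vote yes (initial).
Round 2 — checking thresholds:
  Cal: 1 of 3 neighbours ≥ 1, votes yes.
  Fay: 1 of 1 neighbours ≥ 1, votes yes.
  Ivy: 2 of 2 neighbours ≥ 2, votes yes.
  Lee: 1 of 4 neighbours < 3, below threshold.
  Nia: 1 of 2 neighbours < 2, below threshold.
Round 3 — no new yes votes; cascade stops.

Cal, Fay, Ivy, Jo, Omar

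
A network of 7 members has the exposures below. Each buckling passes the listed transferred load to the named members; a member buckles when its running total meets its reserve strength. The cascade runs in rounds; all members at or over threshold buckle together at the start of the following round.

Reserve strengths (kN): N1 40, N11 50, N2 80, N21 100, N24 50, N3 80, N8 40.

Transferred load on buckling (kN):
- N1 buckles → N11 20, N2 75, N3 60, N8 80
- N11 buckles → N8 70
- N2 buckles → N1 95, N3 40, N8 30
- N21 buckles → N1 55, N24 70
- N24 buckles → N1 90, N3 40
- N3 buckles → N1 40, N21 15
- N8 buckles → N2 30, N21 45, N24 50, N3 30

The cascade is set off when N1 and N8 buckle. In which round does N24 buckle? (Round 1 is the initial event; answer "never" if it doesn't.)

2

Round 1 — N1, N8 buckle (initial).
  N11: +20 → 20 < 50
  N2: +75+30 → 105 ≥ 80
  N21: +45 → 45 < 100
  N24: +50 → 50 ≥ 50
  N3: +60+30 → 90 ≥ 80
Round 2 — N2, N24, N3 buckle.
  N21: +15 → 60 < 100
No further bucklings.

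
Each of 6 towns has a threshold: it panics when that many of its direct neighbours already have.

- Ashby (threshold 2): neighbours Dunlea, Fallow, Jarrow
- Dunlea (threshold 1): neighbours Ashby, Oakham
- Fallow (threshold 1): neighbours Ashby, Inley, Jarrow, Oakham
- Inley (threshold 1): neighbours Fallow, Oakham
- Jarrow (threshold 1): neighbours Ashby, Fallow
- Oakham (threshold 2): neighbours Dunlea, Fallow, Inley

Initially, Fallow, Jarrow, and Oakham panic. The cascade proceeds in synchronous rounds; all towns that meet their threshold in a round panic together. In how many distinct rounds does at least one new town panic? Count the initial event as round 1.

Round 1 — Fallow, Jarrow, Oakham panic (initial).
Round 2 — checking thresholds:
  Ashby: 2 of 3 neighbours ≥ 2, panics.
  Dunlea: 1 of 2 neighbours ≥ 1, panics.
  Inley: 2 of 2 neighbours ≥ 1, panics.
Round 3 — no new panics; cascade stops.

2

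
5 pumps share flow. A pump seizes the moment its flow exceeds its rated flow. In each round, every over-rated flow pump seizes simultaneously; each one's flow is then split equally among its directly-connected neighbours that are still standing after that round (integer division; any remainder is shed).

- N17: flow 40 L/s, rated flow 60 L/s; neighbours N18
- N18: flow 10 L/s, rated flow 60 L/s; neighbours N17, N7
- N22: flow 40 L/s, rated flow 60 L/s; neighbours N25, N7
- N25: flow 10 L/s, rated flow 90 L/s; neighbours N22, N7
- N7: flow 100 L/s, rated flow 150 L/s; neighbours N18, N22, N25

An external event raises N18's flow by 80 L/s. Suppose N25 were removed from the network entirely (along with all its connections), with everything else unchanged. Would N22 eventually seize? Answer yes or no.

With N25 removed:
Round 1 — N18 at 90 > 60. N18 seizes.
  N18 sheds 90 L/s to N17, N7: 45 each.
    N17: 40+45 = 85 > 60
    N7: 100+45 = 145 ≤ 150
Round 2 — N17 seizes.
  N17 sheds 85 L/s: no online neighbours, lost.
No further seizures.

no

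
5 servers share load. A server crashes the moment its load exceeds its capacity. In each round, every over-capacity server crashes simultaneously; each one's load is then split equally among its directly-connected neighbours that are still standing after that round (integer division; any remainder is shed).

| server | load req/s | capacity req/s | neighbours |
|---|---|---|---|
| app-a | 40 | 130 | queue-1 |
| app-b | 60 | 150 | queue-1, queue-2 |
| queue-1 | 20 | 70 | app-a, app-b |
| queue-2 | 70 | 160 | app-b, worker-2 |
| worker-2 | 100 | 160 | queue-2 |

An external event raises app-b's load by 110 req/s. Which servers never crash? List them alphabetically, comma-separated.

queue-2, worker-2

Round 1 — app-b at 170 > 150. app-b crashes.
  app-b sheds 170 req/s to queue-1, queue-2: 85 each.
    queue-1: 20+85 = 105 > 70
    queue-2: 70+85 = 155 ≤ 160
Round 2 — queue-1 crashes.
  queue-1 sheds 105 req/s to app-a: 105 each.
    app-a: 40+105 = 145 > 130
Round 3 — app-a crashes.
  app-a sheds 145 req/s: no online neighbours, lost.
No further crashes.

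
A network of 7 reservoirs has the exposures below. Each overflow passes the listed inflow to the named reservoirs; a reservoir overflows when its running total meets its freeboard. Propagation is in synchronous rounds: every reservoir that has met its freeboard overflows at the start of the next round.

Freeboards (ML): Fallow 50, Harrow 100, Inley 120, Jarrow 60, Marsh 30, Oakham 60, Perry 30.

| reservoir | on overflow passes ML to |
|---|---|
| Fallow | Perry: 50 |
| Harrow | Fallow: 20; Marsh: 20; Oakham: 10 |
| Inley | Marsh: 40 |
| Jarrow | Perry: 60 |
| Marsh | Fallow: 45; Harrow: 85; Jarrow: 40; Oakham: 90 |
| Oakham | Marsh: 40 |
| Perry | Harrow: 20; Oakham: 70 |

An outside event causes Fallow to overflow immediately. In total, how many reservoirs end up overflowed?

Round 1 — Fallow overflows (initial).
  Perry: +50 → 50 ≥ 30
Round 2 — Perry overflows.
  Harrow: +20 → 20 < 100
  Oakham: +70 → 70 ≥ 60
Round 3 — Oakham overflows.
  Marsh: +40 → 40 ≥ 30
Round 4 — Marsh overflows.
  Harrow: +85 → 105 ≥ 100
  Jarrow: +40 → 40 < 60
Round 5 — Harrow overflows.
No further overflows.

5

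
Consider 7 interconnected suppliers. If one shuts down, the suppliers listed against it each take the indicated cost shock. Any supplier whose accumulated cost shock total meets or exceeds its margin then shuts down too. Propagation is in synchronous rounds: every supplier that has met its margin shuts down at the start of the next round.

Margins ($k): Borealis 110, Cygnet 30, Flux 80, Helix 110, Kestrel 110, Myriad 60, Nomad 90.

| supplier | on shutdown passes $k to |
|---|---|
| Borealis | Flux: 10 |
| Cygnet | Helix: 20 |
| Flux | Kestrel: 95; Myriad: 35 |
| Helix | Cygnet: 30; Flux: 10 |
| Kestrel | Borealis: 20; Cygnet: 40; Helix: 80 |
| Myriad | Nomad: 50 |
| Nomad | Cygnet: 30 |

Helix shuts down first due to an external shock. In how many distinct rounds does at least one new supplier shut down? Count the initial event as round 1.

Round 1 — Helix shuts down (initial).
  Cygnet: +30 → 30 ≥ 30
  Flux: +10 → 10 < 80
Round 2 — Cygnet shuts down.
No further shutdowns.

2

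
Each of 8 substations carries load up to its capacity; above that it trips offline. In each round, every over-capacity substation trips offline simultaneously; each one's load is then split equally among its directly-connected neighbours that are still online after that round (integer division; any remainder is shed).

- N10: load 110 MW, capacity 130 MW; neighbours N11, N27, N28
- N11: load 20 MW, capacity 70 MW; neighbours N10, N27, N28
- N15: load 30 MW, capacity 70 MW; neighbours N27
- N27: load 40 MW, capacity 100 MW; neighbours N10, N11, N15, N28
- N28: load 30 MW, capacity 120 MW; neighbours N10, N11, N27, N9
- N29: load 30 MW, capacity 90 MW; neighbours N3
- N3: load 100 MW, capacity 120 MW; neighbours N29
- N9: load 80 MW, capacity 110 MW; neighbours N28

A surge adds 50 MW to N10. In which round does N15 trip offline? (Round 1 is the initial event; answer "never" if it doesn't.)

4

Round 1 — N10 at 160 > 130. N10 trips offline.
  N10 sheds 160 MW to N11, N27, N28: 53 each (1 lost).
    N11: 20+53 = 73 > 70
    N27: 40+53 = 93 ≤ 100
    N28: 30+53 = 83 ≤ 120
Round 2 — N11 trips offline.
  N11 sheds 73 MW to N27, N28: 36 each (1 lost).
    N27: 93+36 = 129 > 100
    N28: 83+36 = 119 ≤ 120
Round 3 — N27 trips offline.
  N27 sheds 129 MW to N15, N28: 64 each (1 lost).
    N15: 30+64 = 94 > 70
    N28: 119+64 = 183 > 120
Round 4 — N15, N28 trip offline.
  N15 sheds 94 MW: no online neighbours, lost.
  N28 sheds 183 MW to N9: 183 each.
    N9: 80+183 = 263 > 110
Round 5 — N9 trips offline.
  N9 sheds 263 MW: no online neighbours, lost.
No further trips.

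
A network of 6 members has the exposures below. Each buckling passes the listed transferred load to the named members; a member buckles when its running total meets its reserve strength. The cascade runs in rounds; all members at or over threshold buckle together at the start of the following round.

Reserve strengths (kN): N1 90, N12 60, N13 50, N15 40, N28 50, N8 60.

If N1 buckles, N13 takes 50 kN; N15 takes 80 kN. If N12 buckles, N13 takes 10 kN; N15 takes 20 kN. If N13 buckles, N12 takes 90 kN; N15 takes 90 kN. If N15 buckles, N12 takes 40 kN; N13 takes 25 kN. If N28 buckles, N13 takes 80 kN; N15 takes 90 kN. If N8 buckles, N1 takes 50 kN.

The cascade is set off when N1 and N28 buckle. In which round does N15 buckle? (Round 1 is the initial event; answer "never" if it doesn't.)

2

Round 1 — N1, N28 buckle (initial).
  N13: +50+80 → 130 ≥ 50
  N15: +80+90 → 170 ≥ 40
Round 2 — N13, N15 buckle.
  N12: +90+40 → 130 ≥ 60
Round 3 — N12 buckles.
No further bucklings.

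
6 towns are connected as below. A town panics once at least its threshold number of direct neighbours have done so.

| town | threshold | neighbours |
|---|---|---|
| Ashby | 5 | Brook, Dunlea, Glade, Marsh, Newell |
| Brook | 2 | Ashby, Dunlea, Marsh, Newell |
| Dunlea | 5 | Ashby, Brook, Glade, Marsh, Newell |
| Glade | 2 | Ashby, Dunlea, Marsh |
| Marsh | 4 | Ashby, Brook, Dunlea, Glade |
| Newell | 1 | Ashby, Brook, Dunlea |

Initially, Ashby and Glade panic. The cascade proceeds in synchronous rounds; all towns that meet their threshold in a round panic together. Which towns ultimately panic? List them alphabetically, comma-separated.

Round 1 — Ashby, Glade panic (initial).
Round 2 — checking thresholds:
  Brook: 1 of 4 neighbours < 2, below threshold.
  Dunlea: 2 of 5 neighbours < 5, below threshold.
  Marsh: 2 of 4 neighbours < 4, below threshold.
  Newell: 1 of 3 neighbours ≥ 1, panics.
Round 3 — checking thresholds:
  Brook: 2 of 4 neighbours ≥ 2, panics.
  Dunlea: 3 of 5 neighbours < 5, below threshold.
  Marsh: 2 of 4 neighbours < 4, below threshold.
Round 4 — no new panics; cascade stops.

Ashby, Brook, Glade, Newell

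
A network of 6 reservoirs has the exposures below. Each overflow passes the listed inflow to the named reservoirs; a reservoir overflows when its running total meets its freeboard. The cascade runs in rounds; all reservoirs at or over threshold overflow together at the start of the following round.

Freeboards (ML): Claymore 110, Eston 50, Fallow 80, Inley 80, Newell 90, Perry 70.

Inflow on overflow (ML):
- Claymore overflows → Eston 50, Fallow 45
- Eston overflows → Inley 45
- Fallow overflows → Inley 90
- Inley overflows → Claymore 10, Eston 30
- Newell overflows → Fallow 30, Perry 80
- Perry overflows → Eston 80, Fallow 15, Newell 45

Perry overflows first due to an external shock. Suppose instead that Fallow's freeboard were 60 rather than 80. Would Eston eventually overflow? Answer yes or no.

yes

With Fallow's freeboard at 60:
Round 1 — Perry overflows (initial).
  Eston: +80 → 80 ≥ 50
  Fallow: +15 → 15 < 60
  Newell: +45 → 45 < 90
Round 2 — Eston overflows.
  Inley: +45 → 45 < 80
No further overflows.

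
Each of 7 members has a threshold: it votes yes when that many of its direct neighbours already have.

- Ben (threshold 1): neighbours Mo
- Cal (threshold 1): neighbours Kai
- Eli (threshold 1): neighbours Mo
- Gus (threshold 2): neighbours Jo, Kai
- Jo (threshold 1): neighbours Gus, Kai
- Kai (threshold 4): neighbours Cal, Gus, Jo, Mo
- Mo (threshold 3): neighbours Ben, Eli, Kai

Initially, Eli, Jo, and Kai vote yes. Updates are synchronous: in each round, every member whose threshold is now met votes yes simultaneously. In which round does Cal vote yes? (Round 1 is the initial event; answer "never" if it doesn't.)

2

Round 1 — Eli, Jo, Kai vote yes (initial).
Round 2 — checking thresholds:
  Cal: 1 of 1 neighbours ≥ 1, votes yes.
  Gus: 2 of 2 neighbours ≥ 2, votes yes.
  Mo: 2 of 3 neighbours < 3, not yet.
Round 3 — no new yes votes; cascade stops.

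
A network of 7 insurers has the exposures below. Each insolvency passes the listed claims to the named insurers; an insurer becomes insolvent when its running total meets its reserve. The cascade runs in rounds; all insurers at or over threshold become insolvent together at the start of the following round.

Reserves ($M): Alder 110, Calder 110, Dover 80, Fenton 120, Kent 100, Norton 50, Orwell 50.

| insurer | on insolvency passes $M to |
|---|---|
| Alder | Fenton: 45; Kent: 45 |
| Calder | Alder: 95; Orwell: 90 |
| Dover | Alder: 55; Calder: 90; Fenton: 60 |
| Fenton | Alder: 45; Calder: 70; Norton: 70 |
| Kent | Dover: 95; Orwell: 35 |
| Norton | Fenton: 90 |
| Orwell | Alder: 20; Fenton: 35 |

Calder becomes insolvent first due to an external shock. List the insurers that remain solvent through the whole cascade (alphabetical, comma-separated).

Round 1 — Calder becomes insolvent (initial).
  Alder: +95 → 95 < 110
  Orwell: +90 → 90 ≥ 50
Round 2 — Orwell becomes insolvent.
  Alder: +20 → 115 ≥ 110
  Fenton: +35 → 35 < 120
Round 3 — Alder becomes insolvent.
  Fenton: +45 → 80 < 120
  Kent: +45 → 45 < 100
No further insolvencies.

Dover, Fenton, Kent, Norton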